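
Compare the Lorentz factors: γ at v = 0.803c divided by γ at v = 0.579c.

γ₁ = 1/√(1 - 0.803²) = 1.678
γ₂ = 1/√(1 - 0.579²) = 1.227
γ₁/γ₂ = 1.678/1.227 = 1.368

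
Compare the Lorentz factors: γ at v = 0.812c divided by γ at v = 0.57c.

γ₁ = 1/√(1 - 0.812²) = 1.713
γ₂ = 1/√(1 - 0.57²) = 1.217
γ₁/γ₂ = 1.713/1.217 = 1.408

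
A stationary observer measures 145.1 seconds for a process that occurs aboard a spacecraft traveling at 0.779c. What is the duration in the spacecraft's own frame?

Dilated time Δt = 145.1 seconds
γ = 1/√(1 - 0.779²) = 1.5948
Δt₀ = Δt/γ = 145.1/1.5948 = 90.98 seconds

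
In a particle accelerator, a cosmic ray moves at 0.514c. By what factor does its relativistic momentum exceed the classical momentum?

p_rel = γmv, p_class = mv
Ratio = γ = 1/√(1 - 0.514²)
= 1/√(0.735804) = 1.166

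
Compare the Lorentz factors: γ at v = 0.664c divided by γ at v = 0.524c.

γ₁ = 1/√(1 - 0.664²) = 1.337
γ₂ = 1/√(1 - 0.524²) = 1.174
γ₁/γ₂ = 1.337/1.174 = 1.139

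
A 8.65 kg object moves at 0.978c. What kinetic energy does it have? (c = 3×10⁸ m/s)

γ = 1/√(1 - 0.978²) = 4.7938
γ - 1 = 3.7938
KE = (γ-1)mc² = 3.7938 × 8.65 × (3×10⁸)² = 2.953×10¹⁸ J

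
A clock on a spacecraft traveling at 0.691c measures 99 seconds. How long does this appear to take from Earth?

Proper time Δt₀ = 99 seconds
γ = 1/√(1 - 0.691²) = 1.3834
Δt = γΔt₀ = 1.3834 × 99 = 137.0 seconds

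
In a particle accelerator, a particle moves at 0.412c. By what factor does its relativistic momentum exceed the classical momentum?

p_rel = γmv, p_class = mv
Ratio = γ = 1/√(1 - 0.412²)
= 1/√(0.830256) = 1.097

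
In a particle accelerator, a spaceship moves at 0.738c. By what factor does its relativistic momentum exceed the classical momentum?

p_rel = γmv, p_class = mv
Ratio = γ = 1/√(1 - 0.738²)
= 1/√(0.455356) = 1.482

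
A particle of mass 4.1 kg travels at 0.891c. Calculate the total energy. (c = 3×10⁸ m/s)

γ = 1/√(1 - 0.891²) = 2.2026
mc² = 4.1 × (3×10⁸)² = 3.690×10¹⁷ J
E = γmc² = 2.2026 × 3.690×10¹⁷ = 8.128×10¹⁷ J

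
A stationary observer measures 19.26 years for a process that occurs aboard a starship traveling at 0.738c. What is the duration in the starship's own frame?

Dilated time Δt = 19.26 years
γ = 1/√(1 - 0.738²) = 1.482
Δt₀ = Δt/γ = 19.26/1.482 = 13.00 years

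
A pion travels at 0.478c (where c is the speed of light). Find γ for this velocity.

v/c = 0.478, so (v/c)² = 0.228484
1 - (v/c)² = 0.771516
γ = 1/√(0.771516) = 1.138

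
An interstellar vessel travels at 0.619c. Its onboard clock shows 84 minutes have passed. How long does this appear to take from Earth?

Proper time Δt₀ = 84 minutes
γ = 1/√(1 - 0.619²) = 1.2733
Δt = γΔt₀ = 1.2733 × 84 = 107.0 minutes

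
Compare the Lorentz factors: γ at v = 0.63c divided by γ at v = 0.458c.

γ₁ = 1/√(1 - 0.63²) = 1.288
γ₂ = 1/√(1 - 0.458²) = 1.125
γ₁/γ₂ = 1.288/1.125 = 1.145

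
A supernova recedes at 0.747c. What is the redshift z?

β = 0.747
(1+β)/(1-β) = 1.747/0.253 = 6.905
√(6.905) = 2.628
z = 2.628 - 1 = 1.628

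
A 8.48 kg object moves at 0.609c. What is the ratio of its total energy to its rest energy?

E = γmc², E₀ = mc²
E/E₀ = γ = 1/√(1 - 0.609²) = 1.261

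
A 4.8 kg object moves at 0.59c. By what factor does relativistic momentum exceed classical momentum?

p_rel = γmv, p_class = mv
Ratio = γ = 1/√(1 - 0.59²) = 1.239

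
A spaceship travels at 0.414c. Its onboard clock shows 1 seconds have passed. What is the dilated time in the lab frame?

Proper time Δt₀ = 1 seconds
γ = 1/√(1 - 0.414²) = 1.099
Δt = γΔt₀ = 1.099 × 1 = 1.099 seconds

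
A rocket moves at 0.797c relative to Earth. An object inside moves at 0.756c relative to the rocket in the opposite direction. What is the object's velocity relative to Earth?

Object's velocity in rocket frame is u' = -0.756c
u = (u' + v)/(1 + u'v/c²) = (v - 0.756)/(1 - 0.756·v/c²)
Numerator: 0.797 - 0.756 = 0.041
Denominator: 1 - 0.602532 = 0.397468
u = 0.041/0.397468 = 0.1032c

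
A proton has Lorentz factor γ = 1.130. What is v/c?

From γ = 1/√(1 - v²/c²):
1/γ² = 1/1.130² = 0.7831
v²/c² = 1 - 0.7831 = 0.2169
v/c = √(0.2169) = 0.4657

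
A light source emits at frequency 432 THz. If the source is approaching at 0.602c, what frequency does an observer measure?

β = v/c = 0.602
(1+β)/(1-β) = 1.602/0.398 = 4.0251
Doppler factor = √(4.0251) = 2.0063
f_obs = 432 × 2.0063 = 866.7 THz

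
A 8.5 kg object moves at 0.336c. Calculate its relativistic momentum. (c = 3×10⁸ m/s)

γ = 1/√(1 - 0.336²) = 1.0617
v = 0.336 × 3×10⁸ = 1.008×10⁸ m/s
p = γmv = 1.0617 × 8.5 × 1.008×10⁸ = 9.097×10⁸ kg·m/s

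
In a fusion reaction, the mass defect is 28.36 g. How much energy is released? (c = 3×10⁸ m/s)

Convert mass defect: Δm = 28.36 g = 0.02836 kg
E = Δm·c² = 0.02836 × (3×10⁸)²
= 0.02836 × 9×10¹⁶ = 2.552×10¹⁵ J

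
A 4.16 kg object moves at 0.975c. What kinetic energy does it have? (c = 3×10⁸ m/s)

γ = 1/√(1 - 0.975²) = 4.5004
γ - 1 = 3.5004
KE = (γ-1)mc² = 3.5004 × 4.16 × (3×10⁸)² = 1.311×10¹⁸ J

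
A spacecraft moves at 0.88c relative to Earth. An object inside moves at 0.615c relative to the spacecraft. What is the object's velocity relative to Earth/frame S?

u = (u' + v)/(1 + u'v/c²)
Numerator: 0.615 + 0.88 = 1.495
Denominator: 1 + 0.5412 = 1.5412
u = 1.495/1.5412 = 0.9700c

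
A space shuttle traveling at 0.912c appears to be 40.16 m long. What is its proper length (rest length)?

Contracted length L = 40.16 m
γ = 1/√(1 - 0.912²) = 2.438
L₀ = γL = 2.438 × 40.16 = 97.91 m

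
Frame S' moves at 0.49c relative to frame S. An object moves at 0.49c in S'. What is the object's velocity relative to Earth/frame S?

u = (u' + v)/(1 + u'v/c²)
Numerator: 0.49 + 0.49 = 0.98
Denominator: 1 + 0.2401 = 1.2401
u = 0.98/1.2401 = 0.7903c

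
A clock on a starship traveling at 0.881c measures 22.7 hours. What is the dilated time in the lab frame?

Proper time Δt₀ = 22.7 hours
γ = 1/√(1 - 0.881²) = 2.1136
Δt = γΔt₀ = 2.1136 × 22.7 = 47.98 hours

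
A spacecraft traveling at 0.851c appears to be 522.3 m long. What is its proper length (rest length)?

Contracted length L = 522.3 m
γ = 1/√(1 - 0.851²) = 1.904
L₀ = γL = 1.904 × 522.3 = 994.5 m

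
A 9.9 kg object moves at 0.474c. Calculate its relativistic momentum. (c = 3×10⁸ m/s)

γ = 1/√(1 - 0.474²) = 1.136
v = 0.474 × 3×10⁸ = 1.422×10⁸ m/s
p = γmv = 1.136 × 9.9 × 1.422×10⁸ = 1.599×10⁹ kg·m/s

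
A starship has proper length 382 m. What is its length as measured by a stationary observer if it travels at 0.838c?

Proper length L₀ = 382 m
γ = 1/√(1 - 0.838²) = 1.833
L = L₀/γ = 382/1.833 = 208.4 m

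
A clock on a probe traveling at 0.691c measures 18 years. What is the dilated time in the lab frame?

Proper time Δt₀ = 18 years
γ = 1/√(1 - 0.691²) = 1.3834
Δt = γΔt₀ = 1.3834 × 18 = 24.90 years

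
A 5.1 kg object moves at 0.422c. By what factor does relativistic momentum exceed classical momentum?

p_rel = γmv, p_class = mv
Ratio = γ = 1/√(1 - 0.422²) = 1.103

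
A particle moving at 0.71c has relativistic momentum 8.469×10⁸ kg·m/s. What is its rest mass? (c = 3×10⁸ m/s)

γ = 1/√(1 - 0.71²) = 1.420
v = 0.71 × 3×10⁸ = 2.130×10⁸ m/s
m = p/(γv) = 8.469×10⁸/(1.420 × 2.130×10⁸) = 2.800 kg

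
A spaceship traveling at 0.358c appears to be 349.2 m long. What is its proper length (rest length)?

Contracted length L = 349.2 m
γ = 1/√(1 - 0.358²) = 1.071
L₀ = γL = 1.071 × 349.2 = 374.0 m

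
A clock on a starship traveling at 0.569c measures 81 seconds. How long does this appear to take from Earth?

Proper time Δt₀ = 81 seconds
γ = 1/√(1 - 0.569²) = 1.216
Δt = γΔt₀ = 1.216 × 81 = 98.50 seconds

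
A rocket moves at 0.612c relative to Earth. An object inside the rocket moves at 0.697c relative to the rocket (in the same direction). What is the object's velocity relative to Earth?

u = (u' + v)/(1 + u'v/c²)
Numerator: 0.697 + 0.612 = 1.309
Denominator: 1 + 0.426564 = 1.426564
u = 1.309/1.426564 = 0.9176c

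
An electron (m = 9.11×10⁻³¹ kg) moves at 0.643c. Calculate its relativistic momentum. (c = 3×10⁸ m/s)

γ = 1/√(1 - 0.643²) = 1.306
v = 0.643 × 3×10⁸ = 1.929×10⁸ m/s
p = γmv = 1.306 × 9.11×10⁻³¹ × 1.929×10⁸ = 2.295×10⁻²² kg·m/s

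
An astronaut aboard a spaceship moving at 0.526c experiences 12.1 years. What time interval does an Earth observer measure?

Proper time Δt₀ = 12.1 years
γ = 1/√(1 - 0.526²) = 1.176
Δt = γΔt₀ = 1.176 × 12.1 = 14.23 years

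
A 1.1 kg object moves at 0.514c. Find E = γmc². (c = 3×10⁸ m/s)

γ = 1/√(1 - 0.514²) = 1.166
mc² = 1.1 × (3×10⁸)² = 9.900×10¹⁶ J
E = γmc² = 1.166 × 9.900×10¹⁶ = 1.154×10¹⁷ J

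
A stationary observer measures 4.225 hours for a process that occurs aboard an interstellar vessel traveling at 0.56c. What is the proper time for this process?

Dilated time Δt = 4.225 hours
γ = 1/√(1 - 0.56²) = 1.207
Δt₀ = Δt/γ = 4.225/1.207 = 3.500 hours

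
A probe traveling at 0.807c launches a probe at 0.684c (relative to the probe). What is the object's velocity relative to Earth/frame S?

u = (u' + v)/(1 + u'v/c²)
Numerator: 0.684 + 0.807 = 1.491
Denominator: 1 + 0.551988 = 1.551988
u = 1.491/1.551988 = 0.9607c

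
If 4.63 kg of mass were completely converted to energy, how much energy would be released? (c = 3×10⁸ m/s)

Using E = mc²:
c² = (3×10⁸)² = 9×10¹⁶ m²/s²
E = 4.63 × 9×10¹⁶ = 4.167×10¹⁷ J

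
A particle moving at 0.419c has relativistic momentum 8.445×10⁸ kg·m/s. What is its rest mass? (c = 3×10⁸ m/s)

γ = 1/√(1 - 0.419²) = 1.1013
v = 0.419 × 3×10⁸ = 1.257×10⁸ m/s
m = p/(γv) = 8.445×10⁸/(1.1013 × 1.257×10⁸) = 6.100 kg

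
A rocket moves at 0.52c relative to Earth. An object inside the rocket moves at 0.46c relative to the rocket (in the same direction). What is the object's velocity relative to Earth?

u = (u' + v)/(1 + u'v/c²)
Numerator: 0.46 + 0.52 = 0.98
Denominator: 1 + 0.2392 = 1.2392
u = 0.98/1.2392 = 0.7908c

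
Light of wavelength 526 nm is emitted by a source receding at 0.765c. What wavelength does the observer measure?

β = 0.765
Wavelength Doppler factor = √(1.765/0.235) = √(7.511) = 2.741
λ_obs = 526 × 2.741 = 1442 nm (redshift)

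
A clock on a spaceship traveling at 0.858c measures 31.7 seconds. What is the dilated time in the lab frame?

Proper time Δt₀ = 31.7 seconds
γ = 1/√(1 - 0.858²) = 1.947
Δt = γΔt₀ = 1.947 × 31.7 = 61.72 seconds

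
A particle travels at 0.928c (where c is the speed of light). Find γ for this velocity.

v/c = 0.928, so (v/c)² = 0.861184
1 - (v/c)² = 0.138816
γ = 1/√(0.138816) = 2.684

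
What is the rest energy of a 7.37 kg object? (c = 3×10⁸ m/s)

c² = (3×10⁸)² = 9.000×10¹⁶ m²/s²
E₀ = mc² = 7.37 × 9.000×10¹⁶ = 6.633×10¹⁷ J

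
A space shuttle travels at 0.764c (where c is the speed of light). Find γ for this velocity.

v/c = 0.764, so (v/c)² = 0.583696
1 - (v/c)² = 0.416304
γ = 1/√(0.416304) = 1.550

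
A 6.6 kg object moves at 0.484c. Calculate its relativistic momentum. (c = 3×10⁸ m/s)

γ = 1/√(1 - 0.484²) = 1.143
v = 0.484 × 3×10⁸ = 1.452×10⁸ m/s
p = γmv = 1.143 × 6.6 × 1.452×10⁸ = 1.095×10⁹ kg·m/s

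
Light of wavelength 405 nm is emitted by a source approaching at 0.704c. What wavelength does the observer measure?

β = 0.704
Wavelength Doppler factor = √(0.296/1.704) = √(0.1737) = 0.4168
λ_obs = 405 × 0.4168 = 168.8 nm (blueshift)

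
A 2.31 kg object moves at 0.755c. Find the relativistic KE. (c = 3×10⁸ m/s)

γ = 1/√(1 - 0.755²) = 1.52503
γ - 1 = 0.52503
KE = (γ-1)mc² = 0.52503 × 2.31 × (3×10⁸)² = 1.092×10¹⁷ J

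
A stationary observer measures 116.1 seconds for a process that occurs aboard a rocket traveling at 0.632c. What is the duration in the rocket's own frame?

Dilated time Δt = 116.1 seconds
γ = 1/√(1 - 0.632²) = 1.2904
Δt₀ = Δt/γ = 116.1/1.2904 = 89.97 seconds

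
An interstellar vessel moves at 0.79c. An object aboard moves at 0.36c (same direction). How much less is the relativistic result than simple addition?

Classical: u' + v = 0.36 + 0.79 = 1.15c
Relativistic: u = (0.36 + 0.79)/(1 + 0.2844) = 1.15/1.2844 = 0.8954c
Difference: 1.15 - 0.8954 = 0.2546c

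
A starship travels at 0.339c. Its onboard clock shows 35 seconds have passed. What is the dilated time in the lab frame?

Proper time Δt₀ = 35 seconds
γ = 1/√(1 - 0.339²) = 1.0629
Δt = γΔt₀ = 1.0629 × 35 = 37.20 seconds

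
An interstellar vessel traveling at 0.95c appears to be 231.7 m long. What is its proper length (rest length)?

Contracted length L = 231.7 m
γ = 1/√(1 - 0.95²) = 3.2026
L₀ = γL = 3.2026 × 231.7 = 742.0 m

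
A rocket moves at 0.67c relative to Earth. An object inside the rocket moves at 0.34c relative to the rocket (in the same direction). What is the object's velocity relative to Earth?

u = (u' + v)/(1 + u'v/c²)
Numerator: 0.34 + 0.67 = 1.01
Denominator: 1 + 0.2278 = 1.2278
u = 1.01/1.2278 = 0.8226c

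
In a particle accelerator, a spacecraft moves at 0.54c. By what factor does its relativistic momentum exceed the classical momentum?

p_rel = γmv, p_class = mv
Ratio = γ = 1/√(1 - 0.54²)
= 1/√(0.7084) = 1.188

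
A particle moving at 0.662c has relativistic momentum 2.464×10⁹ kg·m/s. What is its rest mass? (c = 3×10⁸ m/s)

γ = 1/√(1 - 0.662²) = 1.3342
v = 0.662 × 3×10⁸ = 1.986×10⁸ m/s
m = p/(γv) = 2.464×10⁹/(1.3342 × 1.986×10⁸) = 9.299 kg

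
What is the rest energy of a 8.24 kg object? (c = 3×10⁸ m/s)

c² = (3×10⁸)² = 9.000×10¹⁶ m²/s²
E₀ = mc² = 8.24 × 9.000×10¹⁶ = 7.416×10¹⁷ J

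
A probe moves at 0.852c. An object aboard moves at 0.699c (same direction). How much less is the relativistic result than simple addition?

Classical: u' + v = 0.699 + 0.852 = 1.551c
Relativistic: u = (0.699 + 0.852)/(1 + 0.595548) = 1.551/1.595548 = 0.9721c
Difference: 1.551 - 0.9721 = 0.5789c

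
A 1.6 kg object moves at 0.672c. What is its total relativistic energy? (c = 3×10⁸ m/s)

γ = 1/√(1 - 0.672²) = 1.350
mc² = 1.6 × (3×10⁸)² = 1.440×10¹⁷ J
E = γmc² = 1.350 × 1.440×10¹⁷ = 1.944×10¹⁷ J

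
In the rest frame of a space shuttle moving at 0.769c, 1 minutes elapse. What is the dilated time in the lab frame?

Proper time Δt₀ = 1 minutes
γ = 1/√(1 - 0.769²) = 1.564
Δt = γΔt₀ = 1.564 × 1 = 1.564 minutes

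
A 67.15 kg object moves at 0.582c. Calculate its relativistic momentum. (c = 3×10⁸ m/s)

γ = 1/√(1 - 0.582²) = 1.230
v = 0.582 × 3×10⁸ = 1.746×10⁸ m/s
p = γmv = 1.230 × 67.15 × 1.746×10⁸ = 1.442×10¹⁰ kg·m/s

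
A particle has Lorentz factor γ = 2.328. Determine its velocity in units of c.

From γ = 1/√(1 - v²/c²):
1/γ² = 1/2.328² = 0.18452
v²/c² = 1 - 0.18452 = 0.81548
v/c = √(0.81548) = 0.9030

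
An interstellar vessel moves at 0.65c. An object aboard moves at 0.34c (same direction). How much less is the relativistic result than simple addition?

Classical: u' + v = 0.34 + 0.65 = 0.99c
Relativistic: u = (0.34 + 0.65)/(1 + 0.221) = 0.99/1.221 = 0.8108c
Difference: 0.99 - 0.8108 = 0.1792c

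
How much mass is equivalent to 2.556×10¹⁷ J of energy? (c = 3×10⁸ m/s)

From E = mc², we get m = E/c²
c² = (3×10⁸)² = 9×10¹⁶ m²/s²
m = 2.556×10¹⁷ / 9×10¹⁶ = 2.840 kg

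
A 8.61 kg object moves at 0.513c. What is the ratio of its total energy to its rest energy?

E = γmc², E₀ = mc²
E/E₀ = γ = 1/√(1 - 0.513²) = 1.165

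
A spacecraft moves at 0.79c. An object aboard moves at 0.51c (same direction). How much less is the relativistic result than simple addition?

Classical: u' + v = 0.51 + 0.79 = 1.3c
Relativistic: u = (0.51 + 0.79)/(1 + 0.4029) = 1.3/1.4029 = 0.9267c
Difference: 1.3 - 0.9267 = 0.3733c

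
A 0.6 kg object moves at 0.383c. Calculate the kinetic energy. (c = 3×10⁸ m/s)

γ = 1/√(1 - 0.383²) = 1.082546
γ - 1 = 0.082546
KE = (γ-1)mc² = 0.082546 × 0.6 × (3×10⁸)² = 4.457×10¹⁵ J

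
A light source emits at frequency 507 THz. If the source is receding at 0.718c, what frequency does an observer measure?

β = v/c = 0.718
(1-β)/(1+β) = 0.282/1.718 = 0.1641
Doppler factor = √(0.1641) = 0.4051
f_obs = 507 × 0.4051 = 205.4 THz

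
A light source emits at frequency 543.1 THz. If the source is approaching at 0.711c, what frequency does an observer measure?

β = v/c = 0.711
(1+β)/(1-β) = 1.711/0.289 = 5.920
Doppler factor = √(5.920) = 2.433
f_obs = 543.1 × 2.433 = 1321 THz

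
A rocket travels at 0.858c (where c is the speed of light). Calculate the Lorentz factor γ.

v/c = 0.858, so (v/c)² = 0.736164
1 - (v/c)² = 0.263836
γ = 1/√(0.263836) = 1.947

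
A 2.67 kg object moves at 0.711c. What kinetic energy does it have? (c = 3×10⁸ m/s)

γ = 1/√(1 - 0.711²) = 1.4221
γ - 1 = 0.4221
KE = (γ-1)mc² = 0.4221 × 2.67 × (3×10⁸)² = 1.014×10¹⁷ J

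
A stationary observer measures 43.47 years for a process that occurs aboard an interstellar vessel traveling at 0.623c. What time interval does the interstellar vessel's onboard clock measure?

Dilated time Δt = 43.47 years
γ = 1/√(1 - 0.623²) = 1.2784
Δt₀ = Δt/γ = 43.47/1.2784 = 34.00 years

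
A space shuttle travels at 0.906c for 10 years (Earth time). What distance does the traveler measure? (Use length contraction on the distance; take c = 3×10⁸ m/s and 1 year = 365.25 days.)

Earth distance: d = v × t = 0.906c × 10 yr = 8.5774×10¹⁶ m
γ = 2.3625
d' = d/γ = 8.5774×10¹⁶/2.3625 = 3.631×10¹⁶ m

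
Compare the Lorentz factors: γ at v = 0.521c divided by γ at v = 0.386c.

γ₁ = 1/√(1 - 0.521²) = 1.172
γ₂ = 1/√(1 - 0.386²) = 1.084
γ₁/γ₂ = 1.172/1.084 = 1.081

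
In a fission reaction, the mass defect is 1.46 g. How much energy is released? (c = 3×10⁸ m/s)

Convert mass defect: Δm = 1.46 g = 0.00146 kg
E = Δm·c² = 0.00146 × (3×10⁸)²
= 0.00146 × 9×10¹⁶ = 1.314×10¹⁴ J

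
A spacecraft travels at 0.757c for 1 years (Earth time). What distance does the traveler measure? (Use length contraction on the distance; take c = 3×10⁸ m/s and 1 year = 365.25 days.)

Earth distance: d = v × t = 0.757c × 1 yr = 7.1667×10¹⁵ m
γ = 1.5304
d' = d/γ = 7.1667×10¹⁵/1.5304 = 4.683×10¹⁵ m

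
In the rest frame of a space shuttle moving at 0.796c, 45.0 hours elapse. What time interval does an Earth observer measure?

Proper time Δt₀ = 45.0 hours
γ = 1/√(1 - 0.796²) = 1.652
Δt = γΔt₀ = 1.652 × 45.0 = 74.34 hours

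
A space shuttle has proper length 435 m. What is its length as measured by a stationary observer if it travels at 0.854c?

Proper length L₀ = 435 m
γ = 1/√(1 - 0.854²) = 1.922
L = L₀/γ = 435/1.922 = 226.3 m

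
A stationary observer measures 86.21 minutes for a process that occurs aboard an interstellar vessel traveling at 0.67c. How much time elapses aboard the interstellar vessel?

Dilated time Δt = 86.21 minutes
γ = 1/√(1 - 0.67²) = 1.347
Δt₀ = Δt/γ = 86.21/1.347 = 64.00 minutes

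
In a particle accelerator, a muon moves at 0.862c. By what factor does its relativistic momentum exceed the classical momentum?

p_rel = γmv, p_class = mv
Ratio = γ = 1/√(1 - 0.862²)
= 1/√(0.256956) = 1.973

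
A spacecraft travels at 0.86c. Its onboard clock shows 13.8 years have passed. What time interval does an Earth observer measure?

Proper time Δt₀ = 13.8 years
γ = 1/√(1 - 0.86²) = 1.9597
Δt = γΔt₀ = 1.9597 × 13.8 = 27.04 years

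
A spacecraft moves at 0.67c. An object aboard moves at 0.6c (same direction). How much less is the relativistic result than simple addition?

Classical: u' + v = 0.6 + 0.67 = 1.27c
Relativistic: u = (0.6 + 0.67)/(1 + 0.402) = 1.27/1.402 = 0.9058c
Difference: 1.27 - 0.9058 = 0.3642c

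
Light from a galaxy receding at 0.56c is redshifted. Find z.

β = 0.56
(1+β)/(1-β) = 1.56/0.44 = 3.5455
√(3.5455) = 1.8829
z = 1.8829 - 1 = 0.8829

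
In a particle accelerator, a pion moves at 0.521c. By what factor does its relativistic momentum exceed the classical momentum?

p_rel = γmv, p_class = mv
Ratio = γ = 1/√(1 - 0.521²)
= 1/√(0.728559) = 1.172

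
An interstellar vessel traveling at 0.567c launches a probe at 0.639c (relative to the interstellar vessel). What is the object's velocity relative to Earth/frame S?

u = (u' + v)/(1 + u'v/c²)
Numerator: 0.639 + 0.567 = 1.206
Denominator: 1 + 0.362313 = 1.362313
u = 1.206/1.362313 = 0.8853c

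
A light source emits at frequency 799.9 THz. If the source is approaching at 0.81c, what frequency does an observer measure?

β = v/c = 0.81
(1+β)/(1-β) = 1.81/0.19 = 9.5263
Doppler factor = √(9.5263) = 3.0865
f_obs = 799.9 × 3.0865 = 2469 THz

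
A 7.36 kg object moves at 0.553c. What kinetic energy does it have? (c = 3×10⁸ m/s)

γ = 1/√(1 - 0.553²) = 1.2002
γ - 1 = 0.2002
KE = (γ-1)mc² = 0.2002 × 7.36 × (3×10⁸)² = 1.326×10¹⁷ J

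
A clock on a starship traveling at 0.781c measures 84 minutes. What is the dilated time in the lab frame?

Proper time Δt₀ = 84 minutes
γ = 1/√(1 - 0.781²) = 1.601
Δt = γΔt₀ = 1.601 × 84 = 134.5 minutes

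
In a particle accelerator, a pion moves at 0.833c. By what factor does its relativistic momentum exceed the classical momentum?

p_rel = γmv, p_class = mv
Ratio = γ = 1/√(1 - 0.833²)
= 1/√(0.306111) = 1.807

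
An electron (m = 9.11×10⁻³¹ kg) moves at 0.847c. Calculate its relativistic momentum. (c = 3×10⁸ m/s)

γ = 1/√(1 - 0.847²) = 1.88114
v = 0.847 × 3×10⁸ = 2.541×10⁸ m/s
p = γmv = 1.88114 × 9.11×10⁻³¹ × 2.541×10⁸ = 4.355×10⁻²² kg·m/s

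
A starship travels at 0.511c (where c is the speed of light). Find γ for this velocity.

v/c = 0.511, so (v/c)² = 0.261121
1 - (v/c)² = 0.738879
γ = 1/√(0.738879) = 1.163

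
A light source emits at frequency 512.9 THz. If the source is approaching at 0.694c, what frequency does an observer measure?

β = v/c = 0.694
(1+β)/(1-β) = 1.694/0.306 = 5.536
Doppler factor = √(5.536) = 2.353
f_obs = 512.9 × 2.353 = 1207 THz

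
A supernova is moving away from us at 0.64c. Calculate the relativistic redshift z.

β = 0.64
(1+β)/(1-β) = 1.64/0.36 = 4.556
√(4.556) = 2.134
z = 2.134 - 1 = 1.134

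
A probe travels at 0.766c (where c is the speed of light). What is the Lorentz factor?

v/c = 0.766, so (v/c)² = 0.586756
1 - (v/c)² = 0.413244
γ = 1/√(0.413244) = 1.556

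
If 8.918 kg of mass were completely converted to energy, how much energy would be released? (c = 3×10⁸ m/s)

Using E = mc²:
c² = (3×10⁸)² = 9×10¹⁶ m²/s²
E = 8.918 × 9×10¹⁶ = 8.026×10¹⁷ J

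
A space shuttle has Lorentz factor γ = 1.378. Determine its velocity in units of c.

From γ = 1/√(1 - v²/c²):
1/γ² = 1/1.378² = 0.5266
v²/c² = 1 - 0.5266 = 0.4734
v/c = √(0.4734) = 0.6880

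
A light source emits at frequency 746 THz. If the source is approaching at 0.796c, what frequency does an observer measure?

β = v/c = 0.796
(1+β)/(1-β) = 1.796/0.204 = 8.804
Doppler factor = √(8.804) = 2.967
f_obs = 746 × 2.967 = 2213 THz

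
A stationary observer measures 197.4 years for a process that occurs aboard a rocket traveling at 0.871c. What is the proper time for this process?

Dilated time Δt = 197.4 years
γ = 1/√(1 - 0.871²) = 2.0355
Δt₀ = Δt/γ = 197.4/2.0355 = 96.98 years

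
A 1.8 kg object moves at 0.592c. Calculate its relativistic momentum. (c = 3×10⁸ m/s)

γ = 1/√(1 - 0.592²) = 1.241
v = 0.592 × 3×10⁸ = 1.776×10⁸ m/s
p = γmv = 1.241 × 1.8 × 1.776×10⁸ = 3.967×10⁸ kg·m/s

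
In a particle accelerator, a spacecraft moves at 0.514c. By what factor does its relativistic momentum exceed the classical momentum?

p_rel = γmv, p_class = mv
Ratio = γ = 1/√(1 - 0.514²)
= 1/√(0.735804) = 1.166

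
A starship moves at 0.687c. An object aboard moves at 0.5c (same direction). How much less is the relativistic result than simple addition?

Classical: u' + v = 0.5 + 0.687 = 1.187c
Relativistic: u = (0.5 + 0.687)/(1 + 0.3435) = 1.187/1.3435 = 0.8835c
Difference: 1.187 - 0.8835 = 0.3035c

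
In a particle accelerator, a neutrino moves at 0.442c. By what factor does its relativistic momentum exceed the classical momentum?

p_rel = γmv, p_class = mv
Ratio = γ = 1/√(1 - 0.442²)
= 1/√(0.804636) = 1.115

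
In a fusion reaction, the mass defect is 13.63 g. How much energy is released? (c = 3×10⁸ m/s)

Convert mass defect: Δm = 13.63 g = 0.01363 kg
E = Δm·c² = 0.01363 × (3×10⁸)²
= 0.01363 × 9×10¹⁶ = 1.227×10¹⁵ J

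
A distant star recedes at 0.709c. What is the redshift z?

β = 0.709
(1+β)/(1-β) = 1.709/0.291 = 5.873
√(5.873) = 2.423
z = 2.423 - 1 = 1.423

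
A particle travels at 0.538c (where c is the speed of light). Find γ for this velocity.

v/c = 0.538, so (v/c)² = 0.289444
1 - (v/c)² = 0.710556
γ = 1/√(0.710556) = 1.186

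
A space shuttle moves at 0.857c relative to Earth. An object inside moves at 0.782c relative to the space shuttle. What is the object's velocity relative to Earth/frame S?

u = (u' + v)/(1 + u'v/c²)
Numerator: 0.782 + 0.857 = 1.639
Denominator: 1 + 0.670174 = 1.670174
u = 1.639/1.670174 = 0.9813c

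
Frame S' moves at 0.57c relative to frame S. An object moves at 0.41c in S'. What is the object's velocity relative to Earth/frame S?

u = (u' + v)/(1 + u'v/c²)
Numerator: 0.41 + 0.57 = 0.98
Denominator: 1 + 0.2337 = 1.2337
u = 0.98/1.2337 = 0.7944c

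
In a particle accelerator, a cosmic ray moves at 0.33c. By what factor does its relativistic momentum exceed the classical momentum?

p_rel = γmv, p_class = mv
Ratio = γ = 1/√(1 - 0.33²)
= 1/√(0.8911) = 1.059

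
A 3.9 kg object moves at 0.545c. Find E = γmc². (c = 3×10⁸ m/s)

γ = 1/√(1 - 0.545²) = 1.1927
mc² = 3.9 × (3×10⁸)² = 3.510×10¹⁷ J
E = γmc² = 1.1927 × 3.510×10¹⁷ = 4.186×10¹⁷ J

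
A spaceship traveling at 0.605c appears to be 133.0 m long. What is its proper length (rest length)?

Contracted length L = 133.0 m
γ = 1/√(1 - 0.605²) = 1.256
L₀ = γL = 1.256 × 133.0 = 167.0 m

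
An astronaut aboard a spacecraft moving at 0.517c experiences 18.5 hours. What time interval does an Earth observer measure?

Proper time Δt₀ = 18.5 hours
γ = 1/√(1 - 0.517²) = 1.168
Δt = γΔt₀ = 1.168 × 18.5 = 21.61 hours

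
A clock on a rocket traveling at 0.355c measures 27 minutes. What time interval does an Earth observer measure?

Proper time Δt₀ = 27 minutes
γ = 1/√(1 - 0.355²) = 1.0697
Δt = γΔt₀ = 1.0697 × 27 = 28.88 minutes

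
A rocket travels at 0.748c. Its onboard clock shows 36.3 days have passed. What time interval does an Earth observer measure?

Proper time Δt₀ = 36.3 days
γ = 1/√(1 - 0.748²) = 1.5067
Δt = γΔt₀ = 1.5067 × 36.3 = 54.69 days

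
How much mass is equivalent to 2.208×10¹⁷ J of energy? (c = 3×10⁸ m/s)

From E = mc², we get m = E/c²
c² = (3×10⁸)² = 9×10¹⁶ m²/s²
m = 2.208×10¹⁷ / 9×10¹⁶ = 2.453 kg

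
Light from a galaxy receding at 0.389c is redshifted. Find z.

β = 0.389
(1+β)/(1-β) = 1.389/0.611 = 2.27332
√(2.27332) = 1.5078
z = 1.5078 - 1 = 0.5078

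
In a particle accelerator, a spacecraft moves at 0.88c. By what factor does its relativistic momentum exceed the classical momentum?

p_rel = γmv, p_class = mv
Ratio = γ = 1/√(1 - 0.88²)
= 1/√(0.2256) = 2.105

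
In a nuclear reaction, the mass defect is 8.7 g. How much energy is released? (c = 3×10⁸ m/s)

Convert mass defect: Δm = 8.7 g = 0.0087 kg
E = Δm·c² = 0.0087 × (3×10⁸)²
= 0.0087 × 9×10¹⁶ = 7.830×10¹⁴ J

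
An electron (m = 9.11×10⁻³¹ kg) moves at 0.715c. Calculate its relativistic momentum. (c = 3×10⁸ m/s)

γ = 1/√(1 - 0.715²) = 1.4304
v = 0.715 × 3×10⁸ = 2.145×10⁸ m/s
p = γmv = 1.4304 × 9.11×10⁻³¹ × 2.145×10⁸ = 2.795×10⁻²² kg·m/s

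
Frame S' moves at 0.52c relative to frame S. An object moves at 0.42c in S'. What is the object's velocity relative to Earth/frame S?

u = (u' + v)/(1 + u'v/c²)
Numerator: 0.42 + 0.52 = 0.94
Denominator: 1 + 0.2184 = 1.2184
u = 0.94/1.2184 = 0.7715c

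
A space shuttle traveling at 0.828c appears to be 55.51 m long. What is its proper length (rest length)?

Contracted length L = 55.51 m
γ = 1/√(1 - 0.828²) = 1.7834
L₀ = γL = 1.7834 × 55.51 = 99.00 m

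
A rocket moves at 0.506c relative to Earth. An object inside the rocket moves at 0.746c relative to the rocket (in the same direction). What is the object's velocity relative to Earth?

u = (u' + v)/(1 + u'v/c²)
Numerator: 0.746 + 0.506 = 1.252
Denominator: 1 + 0.377476 = 1.377476
u = 1.252/1.377476 = 0.9089c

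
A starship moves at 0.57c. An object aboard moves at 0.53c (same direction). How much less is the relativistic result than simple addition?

Classical: u' + v = 0.53 + 0.57 = 1.1c
Relativistic: u = (0.53 + 0.57)/(1 + 0.3021) = 1.1/1.3021 = 0.8448c
Difference: 1.1 - 0.8448 = 0.2552c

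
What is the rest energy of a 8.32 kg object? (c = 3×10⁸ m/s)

c² = (3×10⁸)² = 9.000×10¹⁶ m²/s²
E₀ = mc² = 8.32 × 9.000×10¹⁶ = 7.488×10¹⁷ J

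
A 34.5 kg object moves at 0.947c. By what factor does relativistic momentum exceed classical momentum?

p_rel = γmv, p_class = mv
Ratio = γ = 1/√(1 - 0.947²) = 3.113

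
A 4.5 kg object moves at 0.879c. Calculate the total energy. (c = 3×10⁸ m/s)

γ = 1/√(1 - 0.879²) = 2.0972
mc² = 4.5 × (3×10⁸)² = 4.050×10¹⁷ J
E = γmc² = 2.0972 × 4.050×10¹⁷ = 8.494×10¹⁷ J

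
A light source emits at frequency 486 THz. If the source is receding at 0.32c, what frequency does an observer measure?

β = v/c = 0.32
(1-β)/(1+β) = 0.68/1.32 = 0.51515
Doppler factor = √(0.51515) = 0.7177
f_obs = 486 × 0.7177 = 348.8 THz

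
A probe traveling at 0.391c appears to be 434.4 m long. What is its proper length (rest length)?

Contracted length L = 434.4 m
γ = 1/√(1 - 0.391²) = 1.0865
L₀ = γL = 1.0865 × 434.4 = 472.0 m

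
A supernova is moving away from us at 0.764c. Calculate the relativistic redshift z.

β = 0.764
(1+β)/(1-β) = 1.764/0.236 = 7.475
√(7.475) = 2.734
z = 2.734 - 1 = 1.734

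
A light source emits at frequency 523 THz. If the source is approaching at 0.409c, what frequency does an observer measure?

β = v/c = 0.409
(1+β)/(1-β) = 1.409/0.591 = 2.384
Doppler factor = √(2.384) = 1.544
f_obs = 523 × 1.544 = 807.5 THz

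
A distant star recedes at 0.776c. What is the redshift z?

β = 0.776
(1+β)/(1-β) = 1.776/0.224 = 7.929
√(7.929) = 2.816
z = 2.816 - 1 = 1.816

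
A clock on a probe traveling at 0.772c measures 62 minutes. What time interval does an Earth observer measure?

Proper time Δt₀ = 62 minutes
γ = 1/√(1 - 0.772²) = 1.5733
Δt = γΔt₀ = 1.5733 × 62 = 97.54 minutes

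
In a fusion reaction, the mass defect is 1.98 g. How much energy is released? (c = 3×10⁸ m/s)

Convert mass defect: Δm = 1.98 g = 0.00198 kg
E = Δm·c² = 0.00198 × (3×10⁸)²
= 0.00198 × 9×10¹⁶ = 1.782×10¹⁴ J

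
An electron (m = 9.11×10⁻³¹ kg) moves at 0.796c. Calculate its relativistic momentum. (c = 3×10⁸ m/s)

γ = 1/√(1 - 0.796²) = 1.652
v = 0.796 × 3×10⁸ = 2.388×10⁸ m/s
p = γmv = 1.652 × 9.11×10⁻³¹ × 2.388×10⁸ = 3.594×10⁻²² kg·m/s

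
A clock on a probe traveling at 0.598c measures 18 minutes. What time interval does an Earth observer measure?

Proper time Δt₀ = 18 minutes
γ = 1/√(1 - 0.598²) = 1.248
Δt = γΔt₀ = 1.248 × 18 = 22.46 minutes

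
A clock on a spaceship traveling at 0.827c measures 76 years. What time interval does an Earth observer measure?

Proper time Δt₀ = 76 years
γ = 1/√(1 - 0.827²) = 1.779
Δt = γΔt₀ = 1.779 × 76 = 135.2 years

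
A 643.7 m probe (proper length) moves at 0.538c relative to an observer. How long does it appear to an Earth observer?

Proper length L₀ = 643.7 m
γ = 1/√(1 - 0.538²) = 1.1863
L = L₀/γ = 643.7/1.1863 = 542.6 m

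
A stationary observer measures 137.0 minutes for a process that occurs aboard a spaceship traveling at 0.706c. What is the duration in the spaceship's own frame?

Dilated time Δt = 137.0 minutes
γ = 1/√(1 - 0.706²) = 1.412
Δt₀ = Δt/γ = 137.0/1.412 = 97.03 minutes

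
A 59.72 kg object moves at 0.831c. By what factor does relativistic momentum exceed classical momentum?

p_rel = γmv, p_class = mv
Ratio = γ = 1/√(1 - 0.831²) = 1.798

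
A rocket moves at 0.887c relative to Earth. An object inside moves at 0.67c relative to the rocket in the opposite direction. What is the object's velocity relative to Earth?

Object's velocity in rocket frame is u' = -0.67c
u = (u' + v)/(1 + u'v/c²) = (v - 0.67)/(1 - 0.67·v/c²)
Numerator: 0.887 - 0.67 = 0.217
Denominator: 1 - 0.59429 = 0.40571
u = 0.217/0.40571 = 0.5349c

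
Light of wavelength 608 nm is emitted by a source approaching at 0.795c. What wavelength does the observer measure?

β = 0.795
Wavelength Doppler factor = √(0.205/1.795) = √(0.114206) = 0.33794
λ_obs = 608 × 0.33794 = 205.5 nm (blueshift)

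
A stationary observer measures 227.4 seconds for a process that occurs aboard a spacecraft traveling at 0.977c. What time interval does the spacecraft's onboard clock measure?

Dilated time Δt = 227.4 seconds
γ = 1/√(1 - 0.977²) = 4.690
Δt₀ = Δt/γ = 227.4/4.690 = 48.49 seconds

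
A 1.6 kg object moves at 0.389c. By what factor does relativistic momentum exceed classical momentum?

p_rel = γmv, p_class = mv
Ratio = γ = 1/√(1 - 0.389²) = 1.085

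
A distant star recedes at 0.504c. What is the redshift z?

β = 0.504
(1+β)/(1-β) = 1.504/0.496 = 3.032
√(3.032) = 1.7413
z = 1.7413 - 1 = 0.7413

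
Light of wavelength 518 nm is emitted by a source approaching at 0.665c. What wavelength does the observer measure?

β = 0.665
Wavelength Doppler factor = √(0.335/1.665) = √(0.2012) = 0.4486
λ_obs = 518 × 0.4486 = 232.4 nm (blueshift)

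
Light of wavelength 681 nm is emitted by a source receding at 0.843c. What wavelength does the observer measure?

β = 0.843
Wavelength Doppler factor = √(1.843/0.157) = √(11.74) = 3.426
λ_obs = 681 × 3.426 = 2333 nm (redshift)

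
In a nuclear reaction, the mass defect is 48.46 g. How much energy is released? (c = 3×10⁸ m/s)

Convert mass defect: Δm = 48.46 g = 0.04846 kg
E = Δm·c² = 0.04846 × (3×10⁸)²
= 0.04846 × 9×10¹⁶ = 4.361×10¹⁵ J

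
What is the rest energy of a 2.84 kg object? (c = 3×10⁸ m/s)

c² = (3×10⁸)² = 9.000×10¹⁶ m²/s²
E₀ = mc² = 2.84 × 9.000×10¹⁶ = 2.556×10¹⁷ J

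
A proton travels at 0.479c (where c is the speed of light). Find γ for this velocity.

v/c = 0.479, so (v/c)² = 0.229441
1 - (v/c)² = 0.770559
γ = 1/√(0.770559) = 1.139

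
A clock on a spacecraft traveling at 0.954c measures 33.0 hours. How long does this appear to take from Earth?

Proper time Δt₀ = 33.0 hours
γ = 1/√(1 - 0.954²) = 3.335
Δt = γΔt₀ = 3.335 × 33.0 = 110.1 hours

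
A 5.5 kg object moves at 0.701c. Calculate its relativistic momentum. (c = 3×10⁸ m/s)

γ = 1/√(1 - 0.701²) = 1.402
v = 0.701 × 3×10⁸ = 2.103×10⁸ m/s
p = γmv = 1.402 × 5.5 × 2.103×10⁸ = 1.622×10⁹ kg·m/s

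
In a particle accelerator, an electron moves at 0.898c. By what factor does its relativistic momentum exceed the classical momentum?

p_rel = γmv, p_class = mv
Ratio = γ = 1/√(1 - 0.898²)
= 1/√(0.193596) = 2.273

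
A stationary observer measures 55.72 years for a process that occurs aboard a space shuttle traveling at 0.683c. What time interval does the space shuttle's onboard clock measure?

Dilated time Δt = 55.72 years
γ = 1/√(1 - 0.683²) = 1.369
Δt₀ = Δt/γ = 55.72/1.369 = 40.70 years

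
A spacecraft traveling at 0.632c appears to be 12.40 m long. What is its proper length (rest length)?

Contracted length L = 12.40 m
γ = 1/√(1 - 0.632²) = 1.290
L₀ = γL = 1.290 × 12.40 = 16.00 m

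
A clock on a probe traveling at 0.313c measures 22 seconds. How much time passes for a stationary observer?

Proper time Δt₀ = 22 seconds
γ = 1/√(1 - 0.313²) = 1.0529
Δt = γΔt₀ = 1.0529 × 22 = 23.16 seconds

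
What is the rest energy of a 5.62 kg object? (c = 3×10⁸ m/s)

c² = (3×10⁸)² = 9.000×10¹⁶ m²/s²
E₀ = mc² = 5.62 × 9.000×10¹⁶ = 5.058×10¹⁷ J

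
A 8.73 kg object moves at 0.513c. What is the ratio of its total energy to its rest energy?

E = γmc², E₀ = mc²
E/E₀ = γ = 1/√(1 - 0.513²) = 1.165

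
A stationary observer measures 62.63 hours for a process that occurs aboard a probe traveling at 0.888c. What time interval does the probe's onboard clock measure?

Dilated time Δt = 62.63 hours
γ = 1/√(1 - 0.888²) = 2.175
Δt₀ = Δt/γ = 62.63/2.175 = 28.80 hours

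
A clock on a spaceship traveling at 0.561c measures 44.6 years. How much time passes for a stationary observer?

Proper time Δt₀ = 44.6 years
γ = 1/√(1 - 0.561²) = 1.208
Δt = γΔt₀ = 1.208 × 44.6 = 53.88 years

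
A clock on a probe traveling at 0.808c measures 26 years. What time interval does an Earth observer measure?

Proper time Δt₀ = 26 years
γ = 1/√(1 - 0.808²) = 1.6973
Δt = γΔt₀ = 1.6973 × 26 = 44.13 years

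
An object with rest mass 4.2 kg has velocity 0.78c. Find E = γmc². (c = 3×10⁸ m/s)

γ = 1/√(1 - 0.78²) = 1.598
mc² = 4.2 × (3×10⁸)² = 3.780×10¹⁷ J
E = γmc² = 1.598 × 3.780×10¹⁷ = 6.040×10¹⁷ J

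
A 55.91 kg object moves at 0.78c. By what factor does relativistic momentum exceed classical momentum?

p_rel = γmv, p_class = mv
Ratio = γ = 1/√(1 - 0.78²) = 1.598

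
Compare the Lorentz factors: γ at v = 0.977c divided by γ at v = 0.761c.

γ₁ = 1/√(1 - 0.977²) = 4.6896
γ₂ = 1/√(1 - 0.761²) = 1.5414
γ₁/γ₂ = 4.6896/1.5414 = 3.042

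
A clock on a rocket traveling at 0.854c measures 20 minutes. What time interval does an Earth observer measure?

Proper time Δt₀ = 20 minutes
γ = 1/√(1 - 0.854²) = 1.922
Δt = γΔt₀ = 1.922 × 20 = 38.44 minutes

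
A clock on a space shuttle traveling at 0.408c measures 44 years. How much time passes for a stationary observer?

Proper time Δt₀ = 44 years
γ = 1/√(1 - 0.408²) = 1.0953
Δt = γΔt₀ = 1.0953 × 44 = 48.19 years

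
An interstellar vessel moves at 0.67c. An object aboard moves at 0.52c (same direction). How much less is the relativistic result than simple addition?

Classical: u' + v = 0.52 + 0.67 = 1.19c
Relativistic: u = (0.52 + 0.67)/(1 + 0.3484) = 1.19/1.3484 = 0.8825c
Difference: 1.19 - 0.8825 = 0.3075c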